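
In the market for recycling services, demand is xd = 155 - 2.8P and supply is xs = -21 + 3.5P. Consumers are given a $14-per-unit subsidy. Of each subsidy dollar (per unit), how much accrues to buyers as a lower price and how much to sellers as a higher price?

Pre-subsidy: 155 - 2.8P = -21 + 3.5P gives P* = 1760/63, x* = 691/9.
With the rebate, buyers effectively pay Pb = Ps − 14, where Ps is the price sellers receive.
Demand in terms of Ps becomes xd = 155 − 2.8(Ps − 14) = 194.2 - 2.8Ps. Setting this equal to supply: 194.2 - 2.8Ps = -21 + 3.5Ps, so Ps = 2152/63.
Buyers pay Pb = 2152/63 − 14 = 1270/63; x' = -21 + 3.5·(2152/63) = 887/9.
Buyers' price falls by P* − Pb = 1760/63 − 1270/63 = 70/9; sellers' price rises by Ps − P* = 2152/63 − 1760/63 = 56/9.

Buyers gain 70/9 per unit; sellers gain 56/9 per unit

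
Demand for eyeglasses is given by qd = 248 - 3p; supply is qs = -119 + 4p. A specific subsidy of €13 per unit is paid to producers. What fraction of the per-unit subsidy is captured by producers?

Producer share = 3/7

Pre-subsidy: 248 - 3p = -119 + 4p gives p* = 367/7, q* = 635/7.
With the subsidy, sellers receive ps = pb + 13 for each unit, where pb is the price buyers pay.
Supply in terms of pb becomes qs = -119 + 4(pb + 13) = -67 + 4pb. Setting this equal to demand: 248 - 3pb = -67 + 4pb, so pb = 45.
Sellers receive ps = 45 + 13 = 58; q' = 248 − 3·45 = 113.
Buyers' price falls by p* − pb = 367/7 − 45 = 52/7; sellers' price rises by ps − p* = 58 − 367/7 = 39/7.
So producers capture (39/7)/13 = 3/7 of each unit of subsidy.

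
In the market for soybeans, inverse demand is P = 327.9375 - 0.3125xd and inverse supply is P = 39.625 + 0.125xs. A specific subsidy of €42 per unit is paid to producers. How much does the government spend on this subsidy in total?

Pre-subsidy: 327.9375 - 0.3125x = 39.625 + 0.125x gives x* = 659 and P* = 122.
With the subsidy, sellers receive Ps = Pb + 42 for each unit, where Pb is the price buyers pay.
On the curves, Pb = 327.9375 - 0.3125x and Ps = 39.625 + 0.125x; the wedge Ps − Pb = 42 gives 39.625 + 0.125x − (327.9375 - 0.3125x) = 42, so x' = 755.
Then Pb = 327.9375 − 0.3125·755 = 92 and Ps = 39.625 + 0.125·755 = 134.
Government outlay = subsidy × quantity = 42 × 755 = 31710.

Government cost = €31710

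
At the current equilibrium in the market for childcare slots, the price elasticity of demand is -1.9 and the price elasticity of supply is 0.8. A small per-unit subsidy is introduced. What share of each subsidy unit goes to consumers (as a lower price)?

For a small subsidy around the equilibrium, the benefit split depends on the relative slopes, which at a point are proportional to the elasticities.
Buyer share = εs/(εs + |εd|) = 0.8/(0.8 + 1.9) = 8/27; seller share = |εd|/(εs + |εd|) = 19/27.

Consumer share = 8/27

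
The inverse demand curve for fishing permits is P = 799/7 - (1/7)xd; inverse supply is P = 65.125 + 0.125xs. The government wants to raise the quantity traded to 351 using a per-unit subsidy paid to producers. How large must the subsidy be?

Required subsidy s = 45 per unit

At x = 351, from the demand curve buyers pay Pb = 799/7 − (1/7)·351 = 64; from the supply curve sellers need Ps = 65.125 + 0.125·351 = 109.
The subsidy must fill the gap: s = Ps − Pb = 109 − 64 = 45.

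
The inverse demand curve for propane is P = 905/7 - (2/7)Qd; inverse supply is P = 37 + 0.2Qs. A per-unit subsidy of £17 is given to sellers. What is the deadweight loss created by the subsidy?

Deadweight loss = £297.5

Pre-subsidy: 905/7 - (2/7)Q = 37 + 0.2Q gives Q* = 190 and P* = 75.
With the subsidy, sellers receive Ps = Pb + 17 for each unit, where Pb is the price buyers pay.
On the curves, Pb = 905/7 - (2/7)Q and Ps = 37 + 0.2Q; the wedge Ps − Pb = 17 gives 37 + 0.2Q − (905/7 - (2/7)Q) = 17, so Q' = 225.
Then Pb = 905/7 − (2/7)·225 = 65 and Ps = 37 + 0.2·225 = 82.
The subsidy expands output by 225 − 190 = 35 past the efficient level; on those units the gap between marginal cost and willingness to pay runs from 0 up to 17.
DWL = ½ × 17 × 35 = 297.5.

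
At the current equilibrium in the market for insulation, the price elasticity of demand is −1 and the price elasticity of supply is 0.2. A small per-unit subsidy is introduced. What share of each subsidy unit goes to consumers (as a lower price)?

For a small subsidy around the equilibrium, the benefit split depends on the relative slopes, which at a point are proportional to the elasticities.
Buyer share = εs/(εs + |εd|) = 0.2/(0.2 + 1) = 1/6; seller share = |εd|/(εs + |εd|) = 5/6.

Consumer share = 1/6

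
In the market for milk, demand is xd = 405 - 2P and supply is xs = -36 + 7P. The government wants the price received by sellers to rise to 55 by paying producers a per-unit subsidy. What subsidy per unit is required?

Required subsidy s = 27 per unit

At a seller price of 55, quantity supplied is -36 + 7·55 = 349.
Buyers absorb 349 only when they pay Pb with 405 − 2·Pb = 349, i.e. Pb = 28.
s = Ps − Pb = 55 − 28 = 27.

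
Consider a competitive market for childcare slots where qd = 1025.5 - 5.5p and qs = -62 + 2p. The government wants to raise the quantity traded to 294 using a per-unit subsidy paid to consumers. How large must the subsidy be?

Required subsidy s = 45 per unit

At q = 294, invert demand for the buyer price: pb = (1025.5 − 294)/5.5 = 133; invert supply for the seller price: ps = (294 − (-62))/2 = 178.
The subsidy must fill the gap: s = ps − pb = 178 − 133 = 45.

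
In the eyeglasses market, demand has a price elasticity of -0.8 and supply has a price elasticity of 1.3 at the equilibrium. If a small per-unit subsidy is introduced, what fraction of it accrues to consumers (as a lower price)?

Consumer share = 13/21

For a small subsidy around the equilibrium, the benefit split depends on the relative slopes, which at a point are proportional to the elasticities.
Buyer share = εs/(εs + |εd|) = 1.3/(1.3 + 0.8) = 13/21; seller share = |εd|/(εs + |εd|) = 8/21.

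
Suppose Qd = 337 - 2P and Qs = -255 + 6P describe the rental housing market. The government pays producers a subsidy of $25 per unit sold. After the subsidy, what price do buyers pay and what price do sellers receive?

Pre-subsidy: 337 - 2P = -255 + 6P gives P* = 74, Q* = 189.
With the subsidy, sellers receive Ps = Pb + 25 for each unit, where Pb is the price buyers pay.
Supply in terms of Pb becomes Qs = -255 + 6(Pb + 25) = -105 + 6Pb. Setting this equal to demand: 337 - 2Pb = -105 + 6Pb, so Pb = 55.25.
Sellers receive Ps = 55.25 + 25 = 80.25; Q' = 337 − 2·55.25 = 226.5.

Buyers pay $55.25; sellers receive $80.25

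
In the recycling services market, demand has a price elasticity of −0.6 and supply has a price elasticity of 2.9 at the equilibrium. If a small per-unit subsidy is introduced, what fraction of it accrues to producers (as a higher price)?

Producer share = 6/35

For a small subsidy around the equilibrium, the benefit split depends on the relative slopes, which at a point are proportional to the elasticities.
Buyer share = εs/(εs + |εd|) = 2.9/(2.9 + 0.6) = 29/35; seller share = |εd|/(εs + |εd|) = 6/35.
So producers capture 6/35 of the subsidy.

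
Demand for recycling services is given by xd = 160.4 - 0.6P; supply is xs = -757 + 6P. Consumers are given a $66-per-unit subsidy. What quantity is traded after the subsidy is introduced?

x' = 113

Pre-subsidy: 160.4 - 0.6P = -757 + 6P gives P* = 139, x* = 77.
With the rebate, buyers effectively pay Pb = Ps − 66, where Ps is the price sellers receive.
Demand in terms of Ps becomes xd = 160.4 − 0.6(Ps − 66) = 200 - 0.6Ps. Setting this equal to supply: 200 - 0.6Ps = -757 + 6Ps, so Ps = 145.
Buyers pay Pb = 145 − 66 = 79; x' = -757 + 6·145 = 113.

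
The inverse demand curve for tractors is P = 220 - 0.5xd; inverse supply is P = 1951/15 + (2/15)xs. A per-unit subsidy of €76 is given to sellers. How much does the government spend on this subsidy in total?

Government cost = €19912

Pre-subsidy: 220 - 0.5x = 1951/15 + (2/15)x gives x* = 142 and P* = 149.
With the subsidy, sellers receive Ps = Pb + 76 for each unit, where Pb is the price buyers pay.
On the curves, Pb = 220 - 0.5x and Ps = 1951/15 + (2/15)x; the wedge Ps − Pb = 76 gives 1951/15 + (2/15)x − (220 - 0.5x) = 76, so x' = 262.
Then Pb = 220 − 0.5·262 = 89 and Ps = 1951/15 + (2/15)·262 = 165.
Government outlay = subsidy × quantity = 76 × 262 = 19912.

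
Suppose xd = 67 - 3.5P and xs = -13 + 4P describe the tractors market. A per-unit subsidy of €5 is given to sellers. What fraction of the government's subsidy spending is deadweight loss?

Pre-subsidy: 67 - 3.5P = -13 + 4P gives P* = 32/3, x* = 89/3.
With the subsidy, sellers receive Ps = Pb + 5 for each unit, where Pb is the price buyers pay.
Supply in terms of Pb becomes xs = -13 + 4(Pb + 5) = 7 + 4Pb. Setting this equal to demand: 67 - 3.5Pb = 7 + 4Pb, so Pb = 8.
Sellers receive Ps = 8 + 5 = 13; x' = 67 − 3.5·8 = 39.
ΔCS = ½(89/3 + 39)(32/3 − 8) = 824/9; ΔPS = ½(89/3 + 39)(13 − 32/3) = 721/9.
Government spending = 5 × 39 = 195.
DWL = ½ × 5 × (39 − 89/3) = 70/3; fraction = (70/3) / 195 = 14/117.

DWL / government spending = 14/117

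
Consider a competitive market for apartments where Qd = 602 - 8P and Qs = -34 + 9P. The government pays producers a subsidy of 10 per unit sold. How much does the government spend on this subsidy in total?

Government cost = 58660/17

Pre-subsidy: 602 - 8P = -34 + 9P gives P* = 636/17, Q* = 5146/17.
With the subsidy, sellers receive Ps = Pb + 10 for each unit, where Pb is the price buyers pay.
Supply in terms of Pb becomes Qs = -34 + 9(Pb + 10) = 56 + 9Pb. Setting this equal to demand: 602 - 8Pb = 56 + 9Pb, so Pb = 546/17.
Sellers receive Ps = 546/17 + 10 = 716/17; Q' = 602 − 8·(546/17) = 5866/17.
Government outlay = subsidy × quantity = 10 × 5866/17 = 58660/17.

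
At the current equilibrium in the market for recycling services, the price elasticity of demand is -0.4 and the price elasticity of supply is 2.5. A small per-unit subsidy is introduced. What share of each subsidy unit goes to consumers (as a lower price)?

For a small subsidy around the equilibrium, the benefit split depends on the relative slopes, which at a point are proportional to the elasticities.
Buyer share = εs/(εs + |εd|) = 2.5/(2.5 + 0.4) = 25/29; seller share = |εd|/(εs + |εd|) = 4/29.

Consumer share = 25/29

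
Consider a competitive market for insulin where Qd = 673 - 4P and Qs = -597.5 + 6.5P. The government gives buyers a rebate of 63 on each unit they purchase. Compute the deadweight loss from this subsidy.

Deadweight loss = 4914

Pre-subsidy: 673 - 4P = -597.5 + 6.5P gives P* = 121, Q* = 189.
With the rebate, buyers effectively pay Pb = Ps − 63, where Ps is the price sellers receive.
Demand in terms of Ps becomes Qd = 673 − 4(Ps − 63) = 925 - 4Ps. Setting this equal to supply: 925 - 4Ps = -597.5 + 6.5Ps, so Ps = 145.
Buyers pay Pb = 145 − 63 = 82; Q' = -597.5 + 6.5·145 = 345.
The subsidy expands output by 345 − 189 = 156 past the efficient level; on those units the gap between marginal cost and willingness to pay runs from 0 up to 63.
DWL = ½ × 63 × 156 = 4914.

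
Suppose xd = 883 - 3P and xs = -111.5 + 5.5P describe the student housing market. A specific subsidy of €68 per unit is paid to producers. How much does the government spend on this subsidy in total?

Pre-subsidy: 883 - 3P = -111.5 + 5.5P gives P* = 117, x* = 532.
With the subsidy, sellers receive Ps = Pb + 68 for each unit, where Pb is the price buyers pay.
Supply in terms of Pb becomes xs = -111.5 + 5.5(Pb + 68) = 262.5 + 5.5Pb. Setting this equal to demand: 883 - 3Pb = 262.5 + 5.5Pb, so Pb = 73.
Sellers receive Ps = 73 + 68 = 141; x' = 883 − 3·73 = 664.
Government outlay = subsidy × quantity = 68 × 664 = 45152.

Government cost = €45152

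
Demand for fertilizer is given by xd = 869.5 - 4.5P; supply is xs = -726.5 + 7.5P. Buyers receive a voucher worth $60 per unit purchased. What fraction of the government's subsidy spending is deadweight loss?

Pre-subsidy: 869.5 - 4.5P = -726.5 + 7.5P gives P* = 133, x* = 271.
With the rebate, buyers effectively pay Pb = Ps − 60, where Ps is the price sellers receive.
Demand in terms of Ps becomes xd = 869.5 − 4.5(Ps − 60) = 1139.5 - 4.5Ps. Setting this equal to supply: 1139.5 - 4.5Ps = -726.5 + 7.5Ps, so Ps = 155.5.
Buyers pay Pb = 155.5 − 60 = 95.5; x' = -726.5 + 7.5·155.5 = 439.75.
ΔCS = ½(271 + 439.75)(133 − 95.5) = 13326.5625; ΔPS = ½(271 + 439.75)(155.5 − 133) = 7995.9375.
Government spending = 60 × 439.75 = 26385.
DWL = ½ × 60 × (439.75 − 271) = 5062.5; fraction = 5062.5 / 26385 = 675/3518.

DWL / government spending = 675/3518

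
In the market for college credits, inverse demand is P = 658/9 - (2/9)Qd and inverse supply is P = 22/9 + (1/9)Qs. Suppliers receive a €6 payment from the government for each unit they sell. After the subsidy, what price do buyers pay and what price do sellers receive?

Pre-subsidy: 658/9 - (2/9)Q = 22/9 + (1/9)Q gives Q* = 212 and P* = 26.
With the subsidy, sellers receive Ps = Pb + 6 for each unit, where Pb is the price buyers pay.
On the curves, Pb = 658/9 - (2/9)Q and Ps = 22/9 + (1/9)Q; the wedge Ps − Pb = 6 gives 22/9 + (1/9)Q − (658/9 - (2/9)Q) = 6, so Q' = 230.
Then Pb = 658/9 − (2/9)·230 = 22 and Ps = 22/9 + (1/9)·230 = 28.

Buyers pay €22; sellers receive €28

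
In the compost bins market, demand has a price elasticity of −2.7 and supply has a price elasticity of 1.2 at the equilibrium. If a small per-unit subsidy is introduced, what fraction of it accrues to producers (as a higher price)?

For a small subsidy around the equilibrium, the benefit split depends on the relative slopes, which at a point are proportional to the elasticities.
Buyer share = εs/(εs + |εd|) = 1.2/(1.2 + 2.7) = 4/13; seller share = |εd|/(εs + |εd|) = 9/13.
So producers capture 9/13 of the subsidy.

Producer share = 9/13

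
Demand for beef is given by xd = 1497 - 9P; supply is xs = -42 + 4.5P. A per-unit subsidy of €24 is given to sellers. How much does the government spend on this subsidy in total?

Pre-subsidy: 1497 - 9P = -42 + 4.5P gives P* = 114, x* = 471.
With the subsidy, sellers receive Ps = Pb + 24 for each unit, where Pb is the price buyers pay.
Supply in terms of Pb becomes xs = -42 + 4.5(Pb + 24) = 66 + 4.5Pb. Setting this equal to demand: 1497 - 9Pb = 66 + 4.5Pb, so Pb = 106.
Sellers receive Ps = 106 + 24 = 130; x' = 1497 − 9·106 = 543.
Government outlay = subsidy × quantity = 24 × 543 = 13032.

Government cost = €13032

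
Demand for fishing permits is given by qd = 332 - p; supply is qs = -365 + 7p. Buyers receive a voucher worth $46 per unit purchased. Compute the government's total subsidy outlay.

Pre-subsidy: 332 - p = -365 + 7p gives p* = 87.125, q* = 244.875.
With the rebate, buyers effectively pay pb = ps − 46, where ps is the price sellers receive.
Demand in terms of ps becomes qd = 332 − 1(ps − 46) = 378 - ps. Setting this equal to supply: 378 - ps = -365 + 7ps, so ps = 92.875.
Buyers pay pb = 92.875 − 46 = 46.875; q' = -365 + 7·92.875 = 285.125.
Government outlay = subsidy × quantity = 46 × 285.125 = 13115.75.

Government cost = $13115.75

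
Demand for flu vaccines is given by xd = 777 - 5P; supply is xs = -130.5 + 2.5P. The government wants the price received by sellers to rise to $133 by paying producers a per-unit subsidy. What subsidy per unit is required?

At a seller price of 133, quantity supplied is -130.5 + 2.5·133 = 202.
Buyers absorb 202 only when they pay Pb with 777 − 5·Pb = 202, i.e. Pb = 115.
s = Ps − Pb = 133 − 115 = 18.

Required subsidy s = $18 per unit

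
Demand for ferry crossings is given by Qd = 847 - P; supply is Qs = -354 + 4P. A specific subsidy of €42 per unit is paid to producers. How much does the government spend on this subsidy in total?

Government cost = €26896.8

Pre-subsidy: 847 - P = -354 + 4P gives P* = 240.2, Q* = 606.8.
With the subsidy, sellers receive Ps = Pb + 42 for each unit, where Pb is the price buyers pay.
Supply in terms of Pb becomes Qs = -354 + 4(Pb + 42) = -186 + 4Pb. Setting this equal to demand: 847 - Pb = -186 + 4Pb, so Pb = 206.6.
Sellers receive Ps = 206.6 + 42 = 248.6; Q' = 847 − 1·206.6 = 640.4.
Government outlay = subsidy × quantity = 42 × 640.4 = 26896.8.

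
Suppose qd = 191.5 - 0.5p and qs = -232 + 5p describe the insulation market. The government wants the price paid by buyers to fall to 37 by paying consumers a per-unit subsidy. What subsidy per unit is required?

At a buyer price of 37, quantity demanded is 191.5 − 0.5·37 = 173.
Sellers supply 173 only when they receive ps with -232 + 5·ps = 173, i.e. ps = 81.
s = ps − pb = 81 − 37 = 44.

Required subsidy s = 44 per unit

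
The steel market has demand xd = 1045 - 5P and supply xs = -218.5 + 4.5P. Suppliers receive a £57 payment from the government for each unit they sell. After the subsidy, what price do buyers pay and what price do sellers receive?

Buyers pay £106; sellers receive £163

Pre-subsidy: 1045 - 5P = -218.5 + 4.5P gives P* = 133, x* = 380.
With the subsidy, sellers receive Ps = Pb + 57 for each unit, where Pb is the price buyers pay.
Supply in terms of Pb becomes xs = -218.5 + 4.5(Pb + 57) = 38 + 4.5Pb. Setting this equal to demand: 1045 - 5Pb = 38 + 4.5Pb, so Pb = 106.
Sellers receive Ps = 106 + 57 = 163; x' = 1045 − 5·106 = 515.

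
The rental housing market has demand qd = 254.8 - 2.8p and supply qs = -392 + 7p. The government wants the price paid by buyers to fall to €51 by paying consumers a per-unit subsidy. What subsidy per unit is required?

At a buyer price of 51, quantity demanded is 254.8 − 2.8·51 = 112.
Sellers supply 112 only when they receive ps with -392 + 7·ps = 112, i.e. ps = 72.
s = ps − pb = 72 − 51 = 21.

Required subsidy s = €21 per unit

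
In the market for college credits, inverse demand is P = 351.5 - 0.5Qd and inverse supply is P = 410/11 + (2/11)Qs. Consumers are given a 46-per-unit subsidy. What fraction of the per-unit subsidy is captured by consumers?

Consumer share = 11/15

Pre-subsidy: 351.5 - 0.5Q = 410/11 + (2/11)Q gives Q* = 6913/15 and P* = 1816/15.
With the rebate, buyers effectively pay Pb = Ps − 46, where Ps is the price sellers receive.
On the curves, Pb = 351.5 - 0.5Q and Ps = 410/11 + (2/11)Q; the wedge Ps − Pb = 46 gives 410/11 + (2/11)Q − (351.5 - 0.5Q) = 46, so Q' = 1585/3.
Then Pb = 351.5 − 0.5·(1585/3) = 262/3 and Ps = 410/11 + (2/11)·(1585/3) = 400/3.
Buyers' price falls by P* − Pb = 1816/15 − 262/3 = 506/15; sellers' price rises by Ps − P* = 400/3 − 1816/15 = 184/15.
So consumers capture (506/15)/46 = 11/15 of each unit of subsidy.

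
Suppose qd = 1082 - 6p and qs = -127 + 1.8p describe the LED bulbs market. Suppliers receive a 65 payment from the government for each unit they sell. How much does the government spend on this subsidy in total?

Pre-subsidy: 1082 - 6p = -127 + 1.8p gives p* = 155, q* = 152.
With the subsidy, sellers receive ps = pb + 65 for each unit, where pb is the price buyers pay.
Supply in terms of pb becomes qs = -127 + 1.8(pb + 65) = -10 + 1.8pb. Setting this equal to demand: 1082 - 6pb = -10 + 1.8pb, so pb = 140.
Sellers receive ps = 140 + 65 = 205; q' = 1082 − 6·140 = 242.
Government outlay = subsidy × quantity = 65 × 242 = 15730.

Government cost = 15730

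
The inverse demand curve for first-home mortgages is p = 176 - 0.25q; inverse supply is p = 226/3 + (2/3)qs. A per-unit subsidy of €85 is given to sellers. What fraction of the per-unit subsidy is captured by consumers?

Consumer share = 3/11

Pre-subsidy: 176 - 0.25q = 226/3 + (2/3)q gives q* = 1208/11 and p* = 1634/11.
With the subsidy, sellers receive ps = pb + 85 for each unit, where pb is the price buyers pay.
On the curves, pb = 176 - 0.25q and ps = 226/3 + (2/3)q; the wedge ps − pb = 85 gives 226/3 + (2/3)q − (176 - 0.25q) = 85, so q' = 2228/11.
Then pb = 176 − 0.25·(2228/11) = 1379/11 and ps = 226/3 + (2/3)·(2228/11) = 2314/11.
Buyers' price falls by p* − pb = 1634/11 − 1379/11 = 255/11; sellers' price rises by ps − p* = 2314/11 − 1634/11 = 680/11.
So consumers capture (255/11)/85 = 3/11 of each unit of subsidy.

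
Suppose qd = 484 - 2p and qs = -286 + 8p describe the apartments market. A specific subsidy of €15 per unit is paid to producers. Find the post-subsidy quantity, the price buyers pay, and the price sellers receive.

q' = 354; buyers pay €65; sellers receive €80

Pre-subsidy: 484 - 2p = -286 + 8p gives p* = 77, q* = 330.
With the subsidy, sellers receive ps = pb + 15 for each unit, where pb is the price buyers pay.
Supply in terms of pb becomes qs = -286 + 8(pb + 15) = -166 + 8pb. Setting this equal to demand: 484 - 2pb = -166 + 8pb, so pb = 65.
Sellers receive ps = 65 + 15 = 80; q' = 484 − 2·65 = 354.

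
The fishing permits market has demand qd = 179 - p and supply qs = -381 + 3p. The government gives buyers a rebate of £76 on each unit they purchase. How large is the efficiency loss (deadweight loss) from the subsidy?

Pre-subsidy: 179 - p = -381 + 3p gives p* = 140, q* = 39.
With the rebate, buyers effectively pay pb = ps − 76, where ps is the price sellers receive.
Demand in terms of ps becomes qd = 179 − 1(ps − 76) = 255 - ps. Setting this equal to supply: 255 - ps = -381 + 3ps, so ps = 159.
Buyers pay pb = 159 − 76 = 83; q' = -381 + 3·159 = 96.
The subsidy expands output by 96 − 39 = 57 past the efficient level; on those units the gap between marginal cost and willingness to pay runs from 0 up to 76.
DWL = ½ × 76 × 57 = 2166.

Deadweight loss = £2166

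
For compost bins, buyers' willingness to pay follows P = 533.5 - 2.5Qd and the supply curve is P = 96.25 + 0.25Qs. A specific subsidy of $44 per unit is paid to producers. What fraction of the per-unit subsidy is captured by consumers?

Consumer share = 10/11

Pre-subsidy: 533.5 - 2.5Q = 96.25 + 0.25Q gives Q* = 159 and P* = 136.
With the subsidy, sellers receive Ps = Pb + 44 for each unit, where Pb is the price buyers pay.
On the curves, Pb = 533.5 - 2.5Q and Ps = 96.25 + 0.25Q; the wedge Ps − Pb = 44 gives 96.25 + 0.25Q − (533.5 - 2.5Q) = 44, so Q' = 175.
Then Pb = 533.5 − 2.5·175 = 96 and Ps = 96.25 + 0.25·175 = 140.
Buyers' price falls by P* − Pb = 136 − 96 = 40; sellers' price rises by Ps − P* = 140 − 136 = 4.
So consumers capture 40/44 = 10/11 of each unit of subsidy.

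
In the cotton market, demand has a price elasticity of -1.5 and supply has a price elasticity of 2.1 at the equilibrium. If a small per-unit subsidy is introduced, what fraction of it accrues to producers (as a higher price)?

For a small subsidy around the equilibrium, the benefit split depends on the relative slopes, which at a point are proportional to the elasticities.
Buyer share = εs/(εs + |εd|) = 2.1/(2.1 + 1.5) = 7/12; seller share = |εd|/(εs + |εd|) = 5/12.
So producers capture 5/12 of the subsidy.

Producer share = 5/12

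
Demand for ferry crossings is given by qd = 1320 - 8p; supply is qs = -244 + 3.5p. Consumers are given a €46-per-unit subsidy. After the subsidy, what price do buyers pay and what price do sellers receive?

Buyers pay €122; sellers receive €168

Pre-subsidy: 1320 - 8p = -244 + 3.5p gives p* = 136, q* = 232.
With the rebate, buyers effectively pay pb = ps − 46, where ps is the price sellers receive.
Demand in terms of ps becomes qd = 1320 − 8(ps − 46) = 1688 - 8ps. Setting this equal to supply: 1688 - 8ps = -244 + 3.5ps, so ps = 168.
Buyers pay pb = 168 − 46 = 122; q' = -244 + 3.5·168 = 344.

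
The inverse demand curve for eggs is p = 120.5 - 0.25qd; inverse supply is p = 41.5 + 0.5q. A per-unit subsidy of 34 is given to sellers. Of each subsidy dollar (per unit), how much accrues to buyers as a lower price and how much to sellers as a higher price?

Pre-subsidy: 120.5 - 0.25q = 41.5 + 0.5q gives q* = 316/3 and p* = 565/6.
With the subsidy, sellers receive ps = pb + 34 for each unit, where pb is the price buyers pay.
On the curves, pb = 120.5 - 0.25q and ps = 41.5 + 0.5q; the wedge ps − pb = 34 gives 41.5 + 0.5q − (120.5 - 0.25q) = 34, so q' = 452/3.
Then pb = 120.5 − 0.25·(452/3) = 497/6 and ps = 41.5 + 0.5·(452/3) = 701/6.
Buyers' price falls by p* − pb = 565/6 − 497/6 = 34/3; sellers' price rises by ps − p* = 701/6 − 565/6 = 68/3.

Buyers gain 34/3 per unit; sellers gain 68/3 per unit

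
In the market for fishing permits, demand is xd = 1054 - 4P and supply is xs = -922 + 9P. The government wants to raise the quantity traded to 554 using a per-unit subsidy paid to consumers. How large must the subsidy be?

Required subsidy s = 39 per unit

At x = 554, invert demand for the buyer price: Pb = (1054 − 554)/4 = 125; invert supply for the seller price: Ps = (554 − (-922))/9 = 164.
The subsidy must fill the gap: s = Ps − Pb = 164 − 125 = 39.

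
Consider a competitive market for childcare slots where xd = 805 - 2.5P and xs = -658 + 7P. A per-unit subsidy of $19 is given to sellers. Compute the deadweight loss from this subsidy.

Pre-subsidy: 805 - 2.5P = -658 + 7P gives P* = 154, x* = 420.
With the subsidy, sellers receive Ps = Pb + 19 for each unit, where Pb is the price buyers pay.
Supply in terms of Pb becomes xs = -658 + 7(Pb + 19) = -525 + 7Pb. Setting this equal to demand: 805 - 2.5Pb = -525 + 7Pb, so Pb = 140.
Sellers receive Ps = 140 + 19 = 159; x' = 805 − 2.5·140 = 455.
The subsidy expands output by 455 − 420 = 35 past the efficient level; on those units the gap between marginal cost and willingness to pay runs from 0 up to 19.
DWL = ½ × 19 × 35 = 332.5.

Deadweight loss = $332.5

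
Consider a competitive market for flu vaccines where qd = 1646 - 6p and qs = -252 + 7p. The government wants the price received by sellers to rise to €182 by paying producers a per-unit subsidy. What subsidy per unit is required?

Required subsidy s = €78 per unit

At a seller price of 182, quantity supplied is -252 + 7·182 = 1022.
Buyers absorb 1022 only when they pay pb with 1646 − 6·pb = 1022, i.e. pb = 104.
s = ps − pb = 182 − 104 = 78.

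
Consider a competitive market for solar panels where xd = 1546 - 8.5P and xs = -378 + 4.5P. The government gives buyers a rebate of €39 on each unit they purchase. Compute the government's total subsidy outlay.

Pre-subsidy: 1546 - 8.5P = -378 + 4.5P gives P* = 148, x* = 288.
With the rebate, buyers effectively pay Pb = Ps − 39, where Ps is the price sellers receive.
Demand in terms of Ps becomes xd = 1546 − 8.5(Ps − 39) = 1877.5 - 8.5Ps. Setting this equal to supply: 1877.5 - 8.5Ps = -378 + 4.5Ps, so Ps = 173.5.
Buyers pay Pb = 173.5 − 39 = 134.5; x' = -378 + 4.5·173.5 = 402.75.
Government outlay = subsidy × quantity = 39 × 402.75 = 15707.25.

Government cost = €15707.25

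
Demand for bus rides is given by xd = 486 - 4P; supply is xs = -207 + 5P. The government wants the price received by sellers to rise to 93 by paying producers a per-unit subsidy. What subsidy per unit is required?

Required subsidy s = 36 per unit

At a seller price of 93, quantity supplied is -207 + 5·93 = 258.
Buyers absorb 258 only when they pay Pb with 486 − 4·Pb = 258, i.e. Pb = 57.
s = Ps − Pb = 93 − 57 = 36.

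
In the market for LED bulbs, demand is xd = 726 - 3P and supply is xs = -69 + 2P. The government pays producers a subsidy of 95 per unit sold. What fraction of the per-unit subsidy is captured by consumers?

Pre-subsidy: 726 - 3P = -69 + 2P gives P* = 159, x* = 249.
With the subsidy, sellers receive Ps = Pb + 95 for each unit, where Pb is the price buyers pay.
Supply in terms of Pb becomes xs = -69 + 2(Pb + 95) = 121 + 2Pb. Setting this equal to demand: 726 - 3Pb = 121 + 2Pb, so Pb = 121.
Sellers receive Ps = 121 + 95 = 216; x' = 726 − 3·121 = 363.
Buyers' price falls by P* − Pb = 159 − 121 = 38; sellers' price rises by Ps − P* = 216 − 159 = 57.
So consumers capture 38/95 = 0.4 of each unit of subsidy.

Consumer share = 0.4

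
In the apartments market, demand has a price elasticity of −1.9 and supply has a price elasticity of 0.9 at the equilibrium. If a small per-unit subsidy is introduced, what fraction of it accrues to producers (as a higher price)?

Producer share = 19/28

For a small subsidy around the equilibrium, the benefit split depends on the relative slopes, which at a point are proportional to the elasticities.
Buyer share = εs/(εs + |εd|) = 0.9/(0.9 + 1.9) = 9/28; seller share = |εd|/(εs + |εd|) = 19/28.
So producers capture 19/28 of the subsidy.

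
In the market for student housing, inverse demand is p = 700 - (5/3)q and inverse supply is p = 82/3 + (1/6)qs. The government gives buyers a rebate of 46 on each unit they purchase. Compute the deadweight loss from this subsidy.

Deadweight loss = 6348/11

Pre-subsidy: 700 - (5/3)q = 82/3 + (1/6)q gives q* = 4036/11 and p* = 2920/33.
With the rebate, buyers effectively pay pb = ps − 46, where ps is the price sellers receive.
On the curves, pb = 700 - (5/3)q and ps = 82/3 + (1/6)q; the wedge ps − pb = 46 gives 82/3 + (1/6)q − (700 - (5/3)q) = 46, so q' = 392.
Then pb = 700 − (5/3)·392 = 140/3 and ps = 82/3 + (1/6)·392 = 278/3.
The subsidy expands output by 392 − 4036/11 = 276/11 past the efficient level; on those units the gap between marginal cost and willingness to pay runs from 0 up to 46.
DWL = ½ × 46 × 276/11 = 6348/11.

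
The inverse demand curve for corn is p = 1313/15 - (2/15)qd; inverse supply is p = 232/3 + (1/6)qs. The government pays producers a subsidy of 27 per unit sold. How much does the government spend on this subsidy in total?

Pre-subsidy: 1313/15 - (2/15)q = 232/3 + (1/6)q gives q* = 34 and p* = 83.
With the subsidy, sellers receive ps = pb + 27 for each unit, where pb is the price buyers pay.
On the curves, pb = 1313/15 - (2/15)q and ps = 232/3 + (1/6)q; the wedge ps − pb = 27 gives 232/3 + (1/6)q − (1313/15 - (2/15)q) = 27, so q' = 124.
Then pb = 1313/15 − (2/15)·124 = 71 and ps = 232/3 + (1/6)·124 = 98.
Government outlay = subsidy × quantity = 27 × 124 = 3348.

Government cost = 3348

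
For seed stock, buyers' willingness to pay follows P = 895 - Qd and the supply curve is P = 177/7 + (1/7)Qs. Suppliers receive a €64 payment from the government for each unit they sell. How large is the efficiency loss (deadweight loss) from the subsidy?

Pre-subsidy: 895 - Q = 177/7 + (1/7)Q gives Q* = 761 and P* = 134.
With the subsidy, sellers receive Ps = Pb + 64 for each unit, where Pb is the price buyers pay.
On the curves, Pb = 895 - Q and Ps = 177/7 + (1/7)Q; the wedge Ps − Pb = 64 gives 177/7 + (1/7)Q − (895 - Q) = 64, so Q' = 817.
Then Pb = 895 − 1·817 = 78 and Ps = 177/7 + (1/7)·817 = 142.
The subsidy expands output by 817 − 761 = 56 past the efficient level; on those units the gap between marginal cost and willingness to pay runs from 0 up to 64.
DWL = ½ × 64 × 56 = 1792.

Deadweight loss = €1792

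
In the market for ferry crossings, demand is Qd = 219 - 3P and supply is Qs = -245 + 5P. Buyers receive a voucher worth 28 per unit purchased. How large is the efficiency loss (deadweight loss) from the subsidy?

Pre-subsidy: 219 - 3P = -245 + 5P gives P* = 58, Q* = 45.
With the rebate, buyers effectively pay Pb = Ps − 28, where Ps is the price sellers receive.
Demand in terms of Ps becomes Qd = 219 − 3(Ps − 28) = 303 - 3Ps. Setting this equal to supply: 303 - 3Ps = -245 + 5Ps, so Ps = 68.5.
Buyers pay Pb = 68.5 − 28 = 40.5; Q' = -245 + 5·68.5 = 97.5.
The subsidy expands output by 97.5 − 45 = 52.5 past the efficient level; on those units the gap between marginal cost and willingness to pay runs from 0 up to 28.
DWL = ½ × 28 × 52.5 = 735.

Deadweight loss = 735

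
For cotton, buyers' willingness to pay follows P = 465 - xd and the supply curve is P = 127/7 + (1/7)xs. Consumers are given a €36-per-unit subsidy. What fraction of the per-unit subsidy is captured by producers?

Pre-subsidy: 465 - x = 127/7 + (1/7)x gives x* = 391 and P* = 74.
With the rebate, buyers effectively pay Pb = Ps − 36, where Ps is the price sellers receive.
On the curves, Pb = 465 - x and Ps = 127/7 + (1/7)x; the wedge Ps − Pb = 36 gives 127/7 + (1/7)x − (465 - x) = 36, so x' = 422.5.
Then Pb = 465 − 1·422.5 = 42.5 and Ps = 127/7 + (1/7)·422.5 = 78.5.
Buyers' price falls by P* − Pb = 74 − 42.5 = 31.5; sellers' price rises by Ps − P* = 78.5 − 74 = 4.5.
So producers capture 4.5/36 = 0.125 of each unit of subsidy.

Producer share = 0.125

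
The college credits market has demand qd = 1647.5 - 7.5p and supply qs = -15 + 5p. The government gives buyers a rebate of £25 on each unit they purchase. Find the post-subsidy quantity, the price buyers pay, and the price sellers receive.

q' = 725; buyers pay £123; sellers receive £148

Pre-subsidy: 1647.5 - 7.5p = -15 + 5p gives p* = 133, q* = 650.
With the rebate, buyers effectively pay pb = ps − 25, where ps is the price sellers receive.
Demand in terms of ps becomes qd = 1647.5 − 7.5(ps − 25) = 1835 - 7.5ps. Setting this equal to supply: 1835 - 7.5ps = -15 + 5ps, so ps = 148.
Buyers pay pb = 148 − 25 = 123; q' = -15 + 5·148 = 725.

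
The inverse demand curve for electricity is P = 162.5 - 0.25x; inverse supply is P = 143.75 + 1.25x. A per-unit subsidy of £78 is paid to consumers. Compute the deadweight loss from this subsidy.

Deadweight loss = £2028

Pre-subsidy: 162.5 - 0.25x = 143.75 + 1.25x gives x* = 12.5 and P* = 159.375.
With the rebate, buyers effectively pay Pb = Ps − 78, where Ps is the price sellers receive.
On the curves, Pb = 162.5 - 0.25x and Ps = 143.75 + 1.25x; the wedge Ps − Pb = 78 gives 143.75 + 1.25x − (162.5 - 0.25x) = 78, so x' = 64.5.
Then Pb = 162.5 − 0.25·64.5 = 146.375 and Ps = 143.75 + 1.25·64.5 = 224.375.
The subsidy expands output by 64.5 − 12.5 = 52 past the efficient level; on those units the gap between marginal cost and willingness to pay runs from 0 up to 78.
DWL = ½ × 78 × 52 = 2028.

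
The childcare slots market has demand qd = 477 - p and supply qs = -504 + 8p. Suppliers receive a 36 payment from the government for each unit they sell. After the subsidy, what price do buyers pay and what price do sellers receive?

Pre-subsidy: 477 - p = -504 + 8p gives p* = 109, q* = 368.
With the subsidy, sellers receive ps = pb + 36 for each unit, where pb is the price buyers pay.
Supply in terms of pb becomes qs = -504 + 8(pb + 36) = -216 + 8pb. Setting this equal to demand: 477 - pb = -216 + 8pb, so pb = 77.
Sellers receive ps = 77 + 36 = 113; q' = 477 − 1·77 = 400.

Buyers pay 77; sellers receive 113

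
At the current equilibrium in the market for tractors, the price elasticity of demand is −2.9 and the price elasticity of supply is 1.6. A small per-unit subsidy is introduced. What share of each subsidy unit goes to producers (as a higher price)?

Producer share = 29/45

For a small subsidy around the equilibrium, the benefit split depends on the relative slopes, which at a point are proportional to the elasticities.
Buyer share = εs/(εs + |εd|) = 1.6/(1.6 + 2.9) = 16/45; seller share = |εd|/(εs + |εd|) = 29/45.
So producers capture 29/45 of the subsidy.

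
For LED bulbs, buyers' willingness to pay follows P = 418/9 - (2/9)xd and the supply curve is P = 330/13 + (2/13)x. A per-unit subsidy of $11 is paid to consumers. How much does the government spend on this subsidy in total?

Government cost = $937.75

Pre-subsidy: 418/9 - (2/9)x = 330/13 + (2/13)x gives x* = 56 and P* = 34.
With the rebate, buyers effectively pay Pb = Ps − 11, where Ps is the price sellers receive.
On the curves, Pb = 418/9 - (2/9)x and Ps = 330/13 + (2/13)x; the wedge Ps − Pb = 11 gives 330/13 + (2/13)x − (418/9 - (2/9)x) = 11, so x' = 85.25.
Then Pb = 418/9 − (2/9)·85.25 = 27.5 and Ps = 330/13 + (2/13)·85.25 = 38.5.
Government outlay = subsidy × quantity = 11 × 85.25 = 937.75.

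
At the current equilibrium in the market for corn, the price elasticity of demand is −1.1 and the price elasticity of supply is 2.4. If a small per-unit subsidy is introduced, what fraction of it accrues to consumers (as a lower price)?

For a small subsidy around the equilibrium, the benefit split depends on the relative slopes, which at a point are proportional to the elasticities.
Buyer share = εs/(εs + |εd|) = 2.4/(2.4 + 1.1) = 24/35; seller share = |εd|/(εs + |εd|) = 11/35.

Consumer share = 24/35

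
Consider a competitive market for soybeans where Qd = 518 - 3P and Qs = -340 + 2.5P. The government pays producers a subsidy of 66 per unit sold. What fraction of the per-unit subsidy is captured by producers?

Pre-subsidy: 518 - 3P = -340 + 2.5P gives P* = 156, Q* = 50.
With the subsidy, sellers receive Ps = Pb + 66 for each unit, where Pb is the price buyers pay.
Supply in terms of Pb becomes Qs = -340 + 2.5(Pb + 66) = -175 + 2.5Pb. Setting this equal to demand: 518 - 3Pb = -175 + 2.5Pb, so Pb = 126.
Sellers receive Ps = 126 + 66 = 192; Q' = 518 − 3·126 = 140.
Buyers' price falls by P* − Pb = 156 − 126 = 30; sellers' price rises by Ps − P* = 192 − 156 = 36.
So producers capture 36/66 = 6/11 of each unit of subsidy.

Producer share = 6/11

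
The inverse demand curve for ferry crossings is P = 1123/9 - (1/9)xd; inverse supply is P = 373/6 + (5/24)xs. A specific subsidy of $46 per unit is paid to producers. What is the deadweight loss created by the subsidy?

Deadweight loss = $3312

Pre-subsidy: 1123/9 - (1/9)x = 373/6 + (5/24)x gives x* = 196 and P* = 103.
With the subsidy, sellers receive Ps = Pb + 46 for each unit, where Pb is the price buyers pay.
On the curves, Pb = 1123/9 - (1/9)x and Ps = 373/6 + (5/24)x; the wedge Ps − Pb = 46 gives 373/6 + (5/24)x − (1123/9 - (1/9)x) = 46, so x' = 340.
Then Pb = 1123/9 − (1/9)·340 = 87 and Ps = 373/6 + (5/24)·340 = 133.
The subsidy expands output by 340 − 196 = 144 past the efficient level; on those units the gap between marginal cost and willingness to pay runs from 0 up to 46.
DWL = ½ × 46 × 144 = 3312.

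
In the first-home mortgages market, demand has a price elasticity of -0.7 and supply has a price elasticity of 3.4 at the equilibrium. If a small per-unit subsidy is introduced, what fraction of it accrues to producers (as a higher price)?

For a small subsidy around the equilibrium, the benefit split depends on the relative slopes, which at a point are proportional to the elasticities.
Buyer share = εs/(εs + |εd|) = 3.4/(3.4 + 0.7) = 34/41; seller share = |εd|/(εs + |εd|) = 7/41.
So producers capture 7/41 of the subsidy.

Producer share = 7/41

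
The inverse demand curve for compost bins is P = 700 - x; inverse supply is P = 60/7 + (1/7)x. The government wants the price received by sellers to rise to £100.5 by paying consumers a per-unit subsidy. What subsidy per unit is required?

Required subsidy s = £44 per unit

At a seller price of 100.5, quantity supplied is -60 + 7·100.5 = 643.5.
Buyers absorb 643.5 only when they pay Pb = 700 − 1·643.5 = 56.5.
s = Ps − Pb = 100.5 − 56.5 = 44.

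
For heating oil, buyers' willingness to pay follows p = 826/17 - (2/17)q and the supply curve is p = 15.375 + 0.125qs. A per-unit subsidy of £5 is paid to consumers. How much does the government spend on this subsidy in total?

Government cost = 25985/33

Pre-subsidy: 826/17 - (2/17)q = 15.375 + 0.125q gives q* = 4517/33 and p* = 1072/33.
With the rebate, buyers effectively pay pb = ps − 5, where ps is the price sellers receive.
On the curves, pb = 826/17 - (2/17)q and ps = 15.375 + 0.125q; the wedge ps − pb = 5 gives 15.375 + 0.125q − (826/17 - (2/17)q) = 5, so q' = 5197/33.
Then pb = 826/17 − (2/17)·(5197/33) = 992/33 and ps = 15.375 + 0.125·(5197/33) = 1157/33.
Government outlay = subsidy × quantity = 5 × 5197/33 = 25985/33.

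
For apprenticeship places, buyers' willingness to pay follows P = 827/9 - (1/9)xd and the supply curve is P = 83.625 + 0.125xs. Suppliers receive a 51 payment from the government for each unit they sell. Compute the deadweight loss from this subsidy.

Deadweight loss = 5508

Pre-subsidy: 827/9 - (1/9)x = 83.625 + 0.125x gives x* = 35 and P* = 88.
With the subsidy, sellers receive Ps = Pb + 51 for each unit, where Pb is the price buyers pay.
On the curves, Pb = 827/9 - (1/9)x and Ps = 83.625 + 0.125x; the wedge Ps − Pb = 51 gives 83.625 + 0.125x − (827/9 - (1/9)x) = 51, so x' = 251.
Then Pb = 827/9 − (1/9)·251 = 64 and Ps = 83.625 + 0.125·251 = 115.
The subsidy expands output by 251 − 35 = 216 past the efficient level; on those units the gap between marginal cost and willingness to pay runs from 0 up to 51.
DWL = ½ × 51 × 216 = 5508.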